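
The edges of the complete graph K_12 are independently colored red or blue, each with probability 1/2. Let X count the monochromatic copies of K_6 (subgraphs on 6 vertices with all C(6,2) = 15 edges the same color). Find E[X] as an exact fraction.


Let X = Σ_S X_S over the C(12, 6) = 924 subsets S of size 6, where X_S = 1 if the K_6 on S is monochromatic.
For a fixed S, the K_6 on S has C(6, 2) = 15 edges. P[all 15 edges red] = (1/2)^15, and likewise for blue, so P[monochromatic] = 2·(1/2)^15 = 2^{1 − 15} = 1/16384.
By linearity: E[X] = C(12, 6) · 2^{1 − 15} = 924 · 1/16384 = 231/4096.
Numerically: E[X] ≈ 0.056396.

E[X] = C(12,6)·2^(1−C(6,2)) = 231/4096 ≈ 0.056396.


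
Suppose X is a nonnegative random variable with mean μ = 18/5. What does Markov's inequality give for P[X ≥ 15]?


μ = E[X] = 18/5, a = 15.
Markov: P[X ≥ 15] ≤ μ/a = (18/5)/15 = 6/25.
Numerically: ≈ 0.240.
(Since a = 15 > μ = 3.600, the bound 6/25 is < 1 and informative.)

P[X ≥ 15] ≤ 6/25 ≈ 0.240.


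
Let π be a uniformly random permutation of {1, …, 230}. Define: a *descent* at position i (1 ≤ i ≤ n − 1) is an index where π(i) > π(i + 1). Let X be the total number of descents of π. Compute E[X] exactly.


Write X = Σ X_I over i = 1, …, 229, with X_I the indicator of one descent.
There are 229 indicators.
For each fixed i, the pair (π(i), π(i+1)) is a uniformly random ordered pair of distinct values from {1, …, 230}; by symmetry P[π(i) > π(i+1)] = 1/2.
By linearity: E[X] = 229 · (1/2) = (230 − 1) · (1/2) = 229/2 ≈ 114.500.

E[X] = 229/2 = 114.500.


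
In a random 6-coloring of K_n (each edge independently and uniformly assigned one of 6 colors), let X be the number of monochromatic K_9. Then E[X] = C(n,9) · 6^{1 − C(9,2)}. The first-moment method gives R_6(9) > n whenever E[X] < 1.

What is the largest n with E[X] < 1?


We need C(n, 9) · 6^{1 − 36} < 1, i.e. C(n, 9) < 6^{36 − 1} = 1719070799748422591028658176.
Check values of n near the boundary:
  n = 4403: C(4403, 9) = 1699894433046281918452233150; 1699894433046281918452233150 < 1719070799748422591028658176? YES
  n = 4404: C(4404, 9) = 1703375445537161676647015880; 1703375445537161676647015880 < 1719070799748422591028658176? YES
  n = 4405: C(4405, 9) = 1706862792900636302463627150; 1706862792900636302463627150 < 1719070799748422591028658176? YES
  n = 4406: C(4406, 9) = 1710356485221788389505285700; 1710356485221788389505285700 < 1719070799748422591028658176? YES
  n = 4407: C(4407, 9) = 1713856532599459170657070050; 1713856532599459170657070050 < 1719070799748422591028658176? YES
  n = 4408: C(4408, 9) = 1717362945146264156457459600; 1717362945146264156457459600 < 1719070799748422591028658176? YES
  n = 4409: C(4409, 9) = 1720875732988608787686577131; 1720875732988608787686577131 < 1719070799748422591028658176? NO
  n = 4410: C(4410, 9) = 1724394906266704102180823710; 1724394906266704102180823710 < 1719070799748422591028658176? NO
  n = 4411: C(4411, 9) = 1727920475134582415883601405; 1727920475134582415883601405 < 1719070799748422591028658176? NO
The largest n with C(n, 9) < 1719070799748422591028658176 is n = 4408 (where E[X] = 35778394690547169926197075/35813974994758803979763712 ≈ 0.999007). Hence R_6(9) > 4408, i.e. R_6(9) ≥ 4409.

Largest n = 4408; hence R_6(9) > 4408.


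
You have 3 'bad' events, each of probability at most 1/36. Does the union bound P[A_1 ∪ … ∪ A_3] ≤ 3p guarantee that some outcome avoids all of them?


Union bound: P[∪_{i=1}^{3} A_i] ≤ Σ_i P[A_i] ≤ 3·p = 3·(1/36) = 1/12.
Numerically: 1/12 ≈ 0.083.
Is 1/12 < 1? YES.
Since P[∪ A_i] ≤ 1/12 < 1, the complement has P[∩ A_i^c] ≥ 1 − 1/12 = 11/12 > 0, so some outcome avoids every A_i.

3·p = 1/12 ≈ 0.083; existence CERTIFIED by the union bound.


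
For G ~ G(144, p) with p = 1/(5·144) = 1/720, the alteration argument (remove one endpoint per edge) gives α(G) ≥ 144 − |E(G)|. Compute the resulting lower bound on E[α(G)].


E[|E(G)|] = C(144, 2)·p = 10296 · (1/720) = 143/10.
E[α(G)] ≥ n − E[|E(G)|] = 144 − 143/10 = 1297/10.
Numerically: ≈ 129.70000.
(This is only a lower bound; the true E[α(G)] may be larger.)

E[α(G)] ≥ 1297/10 ≈ 129.70000.


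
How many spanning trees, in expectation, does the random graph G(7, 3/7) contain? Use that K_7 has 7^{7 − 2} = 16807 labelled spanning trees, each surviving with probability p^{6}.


K_7 has 7^{7 − 2} = 16807 labelled spanning trees.
For each such spanning tree H, let X_H = 1 if all 6 edges of H are present in G. Then P[X_H = 1] = p^{6} = (3/7)^{6} = 729/117649.
Summing the indicators: E[X] = Σ_H E[X_H] = 16807 · p^{6} = 16807 · 729/117649 = 729/7.
Numerically: E[X] ≈ 104.1.

E[X] = 16807 · (3/7)^{6} = 729/7 ≈ 104.1.


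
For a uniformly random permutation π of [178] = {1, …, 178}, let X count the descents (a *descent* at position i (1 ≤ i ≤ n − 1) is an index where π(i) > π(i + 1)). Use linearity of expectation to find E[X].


Write X = Σ X_I over i = 1, …, 177, with X_I the indicator of one descent.
There are 177 indicators.
For each fixed i, the pair (π(i), π(i+1)) is a uniformly random ordered pair of distinct values from {1, …, 178}; by symmetry P[π(i) > π(i+1)] = 1/2.
By linearity: E[X] = 177 · (1/2) = (178 − 1) · (1/2) = 177/2 ≈ 88.500000.

E[X] = 177/2 = 88.500000.


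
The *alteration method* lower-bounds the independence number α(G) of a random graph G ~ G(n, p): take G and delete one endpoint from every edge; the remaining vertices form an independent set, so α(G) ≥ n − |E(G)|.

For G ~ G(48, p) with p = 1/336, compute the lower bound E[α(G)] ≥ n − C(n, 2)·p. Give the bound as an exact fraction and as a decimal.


E[|E(G)|] = C(48, 2)·p = 1128 · (1/336) = 47/14.
E[α(G)] ≥ n − E[|E(G)|] = 48 − 47/14 = 625/14.
Numerically: ≈ 44.64286.
(This is only a lower bound; the true E[α(G)] may be larger.)

E[α(G)] ≥ 625/14 ≈ 44.64286.


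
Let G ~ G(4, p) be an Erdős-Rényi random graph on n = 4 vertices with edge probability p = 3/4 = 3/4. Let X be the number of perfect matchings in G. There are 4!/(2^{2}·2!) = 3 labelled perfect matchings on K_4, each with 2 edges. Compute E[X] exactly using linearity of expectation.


K_4 has 4!/(2^{2}·2!) = 3 labelled perfect matchings.
For each such perfect matching H, let X_H = 1 if all 2 edges of H are present in G. Then P[X_H = 1] = p^{2} = (3/4)^{2} = 9/16.
By linearity of expectation: E[X] = Σ_H E[X_H] = 3 · p^{2} = 3 · 9/16 = 27/16.
Numerically: E[X] ≈ 1.69.

E[X] = 3 · (3/4)^{2} = 27/16 ≈ 1.69.


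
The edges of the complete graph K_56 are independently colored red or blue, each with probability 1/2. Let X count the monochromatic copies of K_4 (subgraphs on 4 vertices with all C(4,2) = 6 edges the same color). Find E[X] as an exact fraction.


Let X = Σ_S X_S over the C(56, 4) = 367290 subsets S of size 4, where X_S = 1 if the K_4 on S is monochromatic.
For a fixed S, the K_4 on S has C(4, 2) = 6 edges. P[all 6 edges red] = (1/2)^6, and likewise for blue, so P[monochromatic] = 2·(1/2)^6 = 2^{1 − 6} = 1/32.
By linearity of expectation: E[X] = C(56, 4) · 2^{1 − 6} = 367290 · 1/32 = 183645/16.
Numerically: E[X] ≈ 11477.8125.

E[X] = C(56,4)·2^(1−C(4,2)) = 183645/16 ≈ 11477.8125.


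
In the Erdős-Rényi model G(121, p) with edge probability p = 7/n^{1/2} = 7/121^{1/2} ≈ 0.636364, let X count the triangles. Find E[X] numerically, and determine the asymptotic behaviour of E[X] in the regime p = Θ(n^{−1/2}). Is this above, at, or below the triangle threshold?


Number of potential triangles: C(121, 3) = 287980.
Each occurs with probability p³ ≈ (0.636364)³ ≈ 2.57700977e-01.
By linearity: E[X] = C(121, 3)·p³ ≈ 287980 · 2.57700977e-01 ≈ 74212.727273.
Since α = 1/2 < 1, p = c/n^{1/2} ≫ 1/n is above the triangle threshold p ~ 1/n. Asymptotically E[X] ~ (c³/6)·n^{3(1−α)} = (7³/6)·n^{1.5} → ∞; triangles are abundant w.h.p.

E[X] ≈ 74212.727273; in regime p = Θ(1/n^{1/2}) E[X] diverges (above the triangle threshold p ~ 1/n).


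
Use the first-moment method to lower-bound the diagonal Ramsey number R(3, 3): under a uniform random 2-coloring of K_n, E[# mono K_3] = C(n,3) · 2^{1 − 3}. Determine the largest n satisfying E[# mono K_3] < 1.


We need C(n, 3) · 2^{1 − 3} < 1, i.e. C(n, 3) < 2^{3 − 1} = 4.
Check values of n near the boundary:
  n = 3: C(3, 3) = 1; 1 < 4? YES
  n = 4: C(4, 3) = 4; 4 < 4? NO
The largest n with C(n, 3) < 4 is n = 3 (where E[X] = 1/4 ≈ 0.250). Hence R(3, 3) > 3, i.e. R(3, 3) ≥ 4.

Largest n = 3; hence R(3, 3) > 3.


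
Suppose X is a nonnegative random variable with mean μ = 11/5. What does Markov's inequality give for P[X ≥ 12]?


μ = E[X] = 11/5, a = 12.
Markov: P[X ≥ 12] ≤ μ/a = (11/5)/12 = 11/60.
Numerically: ≈ 0.183.
(Since a = 12 > μ = 2.200, the bound 11/60 is < 1 and informative.)

P[X ≥ 12] ≤ 11/60 ≈ 0.183.


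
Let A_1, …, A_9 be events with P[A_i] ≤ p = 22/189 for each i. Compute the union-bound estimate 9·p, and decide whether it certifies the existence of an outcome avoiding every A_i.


Union bound: P[∪_{i=1}^{9} A_i] ≤ Σ_i P[A_i] ≤ 9·p = 9·(22/189) = 22/21.
Numerically: 22/21 ≈ 1.0476190.
Is 22/21 < 1? NO.
Since the bound 22/21 is ≥ 1, the union bound is uninformative here; it does NOT by itself certify existence.

9·p = 22/21 ≈ 1.0476190; existence NOT certified by the union bound.


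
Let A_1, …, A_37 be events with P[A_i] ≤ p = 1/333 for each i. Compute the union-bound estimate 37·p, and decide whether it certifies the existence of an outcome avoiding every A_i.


Union bound: P[∪_{i=1}^{37} A_i] ≤ Σ_i P[A_i] ≤ 37·p = 37·(1/333) = 1/9.
Numerically: 1/9 ≈ 0.111111.
Is 1/9 < 1? YES.
Since P[∪ A_i] ≤ 1/9 < 1, the complement has P[∩ A_i^c] ≥ 1 − 1/9 = 8/9 > 0, so some outcome avoids every A_i.

37·p = 1/9 ≈ 0.111111; existence CERTIFIED by the union bound.


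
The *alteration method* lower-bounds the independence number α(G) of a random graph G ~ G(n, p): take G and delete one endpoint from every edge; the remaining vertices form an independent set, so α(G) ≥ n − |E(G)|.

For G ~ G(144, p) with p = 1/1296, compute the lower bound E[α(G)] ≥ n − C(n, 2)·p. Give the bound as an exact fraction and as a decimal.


E[|E(G)|] = C(144, 2)·p = 10296 · (1/1296) = 143/18.
E[α(G)] ≥ n − E[|E(G)|] = 144 − 143/18 = 2449/18.
Numerically: ≈ 136.0556.
(This is only a lower bound; the true E[α(G)] may be larger.)

E[α(G)] ≥ 2449/18 ≈ 136.0556.


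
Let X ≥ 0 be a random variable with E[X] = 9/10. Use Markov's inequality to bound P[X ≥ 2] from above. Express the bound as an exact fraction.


μ = E[X] = 9/10, a = 2.
Markov: P[X ≥ 2] ≤ μ/a = (9/10)/2 = 9/20.
Numerically: ≈ 0.450.
(Since a = 2 > μ = 0.900, the bound 9/20 is < 1 and informative.)

P[X ≥ 2] ≤ 9/20 ≈ 0.450.


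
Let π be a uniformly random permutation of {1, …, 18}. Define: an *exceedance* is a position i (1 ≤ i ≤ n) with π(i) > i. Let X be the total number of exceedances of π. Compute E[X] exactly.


Write X = Σ_{i=1}^{18} X_i, where X_i = 1_{π(i) > i}.
For each fixed i, π(i) is uniform over {1, …, 18} (marginal of a uniform permutation), so P[π(i) > i] = (n − i)/n. Summing: Σ_{i=1}^{18} (n − i)/n = (0 + 1 + … + 17)/18 = 18(18 − 1)/(2·18) = (18 − 1)/2.
Hence E[X] = Σ_{i=1}^{18} (18 − i)/18 = 17/2 ≈ 8.5000.

E[X] = 17/2 = 8.5000.


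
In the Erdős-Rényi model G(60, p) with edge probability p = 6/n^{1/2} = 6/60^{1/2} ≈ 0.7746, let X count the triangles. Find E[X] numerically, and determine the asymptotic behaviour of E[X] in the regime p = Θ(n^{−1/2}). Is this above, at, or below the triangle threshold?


Number of potential triangles: C(60, 3) = 34220.
Each occurs with probability p³ ≈ (0.7746)³ ≈ 4.6475800e-01.
By linearity: E[X] = C(60, 3)·p³ ≈ 34220 · 4.6475800e-01 ≈ 15904.01881.
Since α = 1/2 < 1, p = c/n^{1/2} ≫ 1/n is above the triangle threshold p ~ 1/n. Asymptotically E[X] ~ (c³/6)·n^{3(1−α)} = (6³/6)·n^{1.5} → ∞; triangles are abundant w.h.p.

E[X] ≈ 15904.01881; in regime p = Θ(1/n^{1/2}) E[X] diverges (above the triangle threshold p ~ 1/n).


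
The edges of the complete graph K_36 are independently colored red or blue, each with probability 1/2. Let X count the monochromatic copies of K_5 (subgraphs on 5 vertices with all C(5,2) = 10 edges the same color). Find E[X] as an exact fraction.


Let X = Σ_S X_S over the C(36, 5) = 376992 subsets S of size 5, where X_S = 1 if the K_5 on S is monochromatic.
For a fixed S, the K_5 on S has C(5, 2) = 10 edges. P[all 10 edges red] = (1/2)^10, and likewise for blue, so P[monochromatic] = 2·(1/2)^10 = 2^{1 − 10} = 1/512.
By linearity of expectation: E[X] = C(36, 5) · 2^{1 − 10} = 376992 · 1/512 = 11781/16.
Numerically: E[X] ≈ 736.312500.

E[X] = C(36,5)·2^(1−C(5,2)) = 11781/16 ≈ 736.312500.


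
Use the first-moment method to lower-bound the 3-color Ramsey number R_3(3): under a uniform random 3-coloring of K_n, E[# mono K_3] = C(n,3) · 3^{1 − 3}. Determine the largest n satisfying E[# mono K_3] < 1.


We need C(n, 3) · 3^{1 − 3} < 1, i.e. C(n, 3) < 3^{3 − 1} = 9.
Check values of n near the boundary:
  n = 3: C(3, 3) = 1; 1 < 9? YES
  n = 4: C(4, 3) = 4; 4 < 9? YES
  n = 5: C(5, 3) = 10; 10 < 9? NO
The largest n with C(n, 3) < 9 is n = 4 (where E[X] = 4/9 ≈ 0.444444). Hence R_3(3) > 4, i.e. R_3(3) ≥ 5.

Largest n = 4; hence R_3(3) > 4.


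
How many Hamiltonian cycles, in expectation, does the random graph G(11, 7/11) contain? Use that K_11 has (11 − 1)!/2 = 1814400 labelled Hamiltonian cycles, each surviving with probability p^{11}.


K_11 has (11 − 1)!/2 = 1814400 labelled Hamiltonian cycles.
For each such Hamiltonian cycle H, let X_H = 1 if all 11 edges of H are present in G. Then P[X_H = 1] = p^{11} = (7/11)^{11} = 1977326743/285311670611.
Summing the indicators: E[X] = Σ_H E[X_H] = 1814400 · p^{11} = 1814400 · 1977326743/285311670611 = 3587661642499200/285311670611.
Numerically: E[X] ≈ 1.26e+04.

E[X] = 1814400 · (7/11)^{11} = 3587661642499200/285311670611 ≈ 1.26e+04.


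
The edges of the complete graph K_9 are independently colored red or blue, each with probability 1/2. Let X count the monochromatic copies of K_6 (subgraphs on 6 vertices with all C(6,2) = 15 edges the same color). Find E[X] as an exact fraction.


Let X = Σ_S X_S over the C(9, 6) = 84 subsets S of size 6, where X_S = 1 if the K_6 on S is monochromatic.
For a fixed S, the K_6 on S has C(6, 2) = 15 edges. P[all 15 edges red] = (1/2)^15, and likewise for blue, so P[monochromatic] = 2·(1/2)^15 = 2^{1 − 15} = 1/16384.
Summing: E[X] = C(9, 6) · 2^{1 − 15} = 84 · 1/16384 = 21/4096.
Numerically: E[X] ≈ 0.00513.

E[X] = C(9,6)·2^(1−C(6,2)) = 21/4096 ≈ 0.00513.


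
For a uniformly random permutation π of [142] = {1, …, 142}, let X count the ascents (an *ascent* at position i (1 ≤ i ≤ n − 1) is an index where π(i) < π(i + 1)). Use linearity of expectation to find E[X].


Write X = Σ X_I over i = 1, …, 141, with X_I the indicator of one ascent.
There are 141 indicators.
For each fixed i, the pair (π(i), π(i+1)) is a uniformly random ordered pair of distinct values from {1, …, 142}; by symmetry P[π(i) < π(i+1)] = 1/2.
By linearity: E[X] = 141 · (1/2) = (142 − 1) · (1/2) = 141/2 ≈ 70.500000.

E[X] = 141/2 = 70.500000.


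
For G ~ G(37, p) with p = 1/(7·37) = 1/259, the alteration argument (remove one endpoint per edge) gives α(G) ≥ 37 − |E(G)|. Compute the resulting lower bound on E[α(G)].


E[|E(G)|] = C(37, 2)·p = 666 · (1/259) = 18/7.
E[α(G)] ≥ n − E[|E(G)|] = 37 − 18/7 = 241/7.
Numerically: ≈ 34.4286.
(This is only a lower bound; the true E[α(G)] may be larger.)

E[α(G)] ≥ 241/7 ≈ 34.4286.


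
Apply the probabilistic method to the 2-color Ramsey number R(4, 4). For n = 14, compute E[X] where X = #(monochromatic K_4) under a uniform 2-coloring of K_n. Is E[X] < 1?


E[X] = C(14, 4) · 2^{1 − 6} = 1001 · 2^{−5} = 1001/32.
As a reduced fraction: E[X] = 1001/32 ≈ 31.2812.
Is E[X] < 1? NO.
Since E[X] ≥ 1, the first-moment bound is inconclusive at n = 14; it does NOT by itself certify R(4, 4) > 14.

E[X] = 1001/32 ≈ 31.2812; E[X] ≥ 1; first-moment method inconclusive here.


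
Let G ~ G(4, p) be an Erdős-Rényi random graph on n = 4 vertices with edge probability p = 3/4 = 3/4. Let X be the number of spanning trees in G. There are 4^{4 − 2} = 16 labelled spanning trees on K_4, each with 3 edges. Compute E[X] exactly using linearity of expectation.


K_4 has 4^{4 − 2} = 16 labelled spanning trees.
For each such spanning tree H, let X_H = 1 if all 3 edges of H are present in G. Then P[X_H = 1] = p^{3} = (3/4)^{3} = 27/64.
By linearity of expectation: E[X] = Σ_H E[X_H] = 16 · p^{3} = 16 · 27/64 = 27/4.
Numerically: E[X] ≈ 6.75.

E[X] = 16 · (3/4)^{3} = 27/4 ≈ 6.75.


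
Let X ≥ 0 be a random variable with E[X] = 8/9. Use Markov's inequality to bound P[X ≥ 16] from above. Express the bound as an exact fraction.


μ = E[X] = 8/9, a = 16.
Markov: P[X ≥ 16] ≤ μ/a = (8/9)/16 = 1/18.
Numerically: ≈ 0.05556.
(Since a = 16 > μ = 0.88889, the bound 1/18 is < 1 and informative.)

P[X ≥ 16] ≤ 1/18 ≈ 0.05556.


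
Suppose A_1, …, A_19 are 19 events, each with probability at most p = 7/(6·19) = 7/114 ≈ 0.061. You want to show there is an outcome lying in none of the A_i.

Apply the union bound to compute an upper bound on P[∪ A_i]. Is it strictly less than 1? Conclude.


Union bound: P[∪_{i=1}^{19} A_i] ≤ Σ_i P[A_i] ≤ 19·p = 19·(7/114) = 7/6.
Numerically: 7/6 ≈ 1.167.
Is 7/6 < 1? NO.
Since the bound 7/6 is ≥ 1, the union bound is uninformative here; it does NOT by itself certify existence.

19·p = 7/6 ≈ 1.167; existence NOT certified by the union bound.


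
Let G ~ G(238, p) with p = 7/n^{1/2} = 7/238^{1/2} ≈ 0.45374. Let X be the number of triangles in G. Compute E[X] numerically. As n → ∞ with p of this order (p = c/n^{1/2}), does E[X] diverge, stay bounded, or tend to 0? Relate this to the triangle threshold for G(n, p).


Number of potential triangles: C(238, 3) = 2218636.
Each occurs with probability p³ ≈ (0.45374)³ ≈ 9.3417595e-02.
By linearity: E[X] = C(238, 3)·p³ ≈ 2218636 · 9.3417595e-02 ≈ 207259.64031.
Since α = 1/2 < 1, p = c/n^{1/2} ≫ 1/n is above the triangle threshold p ~ 1/n. Asymptotically E[X] ~ (c³/6)·n^{3(1−α)} = (7³/6)·n^{1.5} → ∞; triangles are abundant w.h.p.

E[X] ≈ 207259.64031; in regime p = Θ(1/n^{1/2}) E[X] diverges (above the triangle threshold p ~ 1/n).


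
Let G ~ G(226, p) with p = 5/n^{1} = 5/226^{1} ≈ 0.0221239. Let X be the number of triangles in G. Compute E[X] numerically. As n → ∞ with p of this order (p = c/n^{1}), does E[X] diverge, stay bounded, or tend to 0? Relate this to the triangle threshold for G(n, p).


Number of potential triangles: C(226, 3) = 1898400.
Each occurs with probability p³ ≈ (0.0221239)³ ≈ 1.08289088e-05.
By linearity: E[X] = C(226, 3)·p³ ≈ 1898400 · 1.08289088e-05 ≈ 20.557600.
Here α = 1, so p = 5/n is exactly at the triangle threshold p ~ 1/n. Asymptotically E[X] → c³/6 = 5³/6 = 125/6 ≈ 20.833333, a bounded constant. In this regime the triangle count is asymptotically Poisson(c³/6).

E[X] ≈ 20.557600; in regime p = Θ(1/n^{1}) E[X] stays bounded (at the triangle threshold p ~ 1/n).


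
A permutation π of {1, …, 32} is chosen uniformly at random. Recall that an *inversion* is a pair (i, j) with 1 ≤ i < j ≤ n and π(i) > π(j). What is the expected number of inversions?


Write X = Σ X_I over the C(32, 2) = 496 pairs i < j, with X_I the indicator of one inversion.
There are 496 indicators.
For each fixed pair i < j, the values π(i) and π(j) are two distinct elements of {1, …, 32} in uniformly random order; by symmetry P[π(i) > π(j)] = 1/2.
By linearity: E[X] = 496 · (1/2) = C(32, 2) · (1/2) = 496/2 = 248 ≈ 248.000000.

E[X] = 248 = 248.000000.


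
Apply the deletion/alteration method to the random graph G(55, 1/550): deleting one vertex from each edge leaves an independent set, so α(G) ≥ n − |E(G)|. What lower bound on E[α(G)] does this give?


E[|E(G)|] = C(55, 2)·p = 1485 · (1/550) = 27/10.
E[α(G)] ≥ n − E[|E(G)|] = 55 − 27/10 = 523/10.
Numerically: ≈ 52.300.
(This is only a lower bound; the true E[α(G)] may be larger.)

E[α(G)] ≥ 523/10 ≈ 52.300.


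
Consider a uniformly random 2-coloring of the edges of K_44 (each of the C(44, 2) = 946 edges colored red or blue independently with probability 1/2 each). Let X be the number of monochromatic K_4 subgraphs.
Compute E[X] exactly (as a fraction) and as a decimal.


Let X = Σ_S X_S over the C(44, 4) = 135751 subsets S of size 4, where X_S = 1 if the K_4 on S is monochromatic.
For a fixed S, the K_4 on S has C(4, 2) = 6 edges. P[all 6 edges red] = (1/2)^6, and likewise for blue, so P[monochromatic] = 2·(1/2)^6 = 2^{1 − 6} = 1/32.
By linearity of expectation: E[X] = C(44, 4) · 2^{1 − 6} = 135751 · 1/32 = 135751/32.
Numerically: E[X] ≈ 4242.218750.

E[X] = C(44,4)·2^(1−C(4,2)) = 135751/32 ≈ 4242.218750.


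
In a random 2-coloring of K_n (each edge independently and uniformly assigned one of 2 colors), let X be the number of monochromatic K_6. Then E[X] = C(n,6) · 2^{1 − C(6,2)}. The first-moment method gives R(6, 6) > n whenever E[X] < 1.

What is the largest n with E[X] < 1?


We need C(n, 6) · 2^{1 − 15} < 1, i.e. C(n, 6) < 2^{15 − 1} = 16384.
Check values of n near the boundary:
  n = 16: C(16, 6) = 8008; 8008 < 16384? YES
  n = 17: C(17, 6) = 12376; 12376 < 16384? YES
  n = 18: C(18, 6) = 18564; 18564 < 16384? NO
  n = 19: C(19, 6) = 27132; 27132 < 16384? NO
  n = 20: C(20, 6) = 38760; 38760 < 16384? NO
The largest n with C(n, 6) < 16384 is n = 17 (where E[X] = 1547/2048 ≈ 0.7554). Hence R(6, 6) > 17, i.e. R(6, 6) ≥ 18.

Largest n = 17; hence R(6, 6) > 17.


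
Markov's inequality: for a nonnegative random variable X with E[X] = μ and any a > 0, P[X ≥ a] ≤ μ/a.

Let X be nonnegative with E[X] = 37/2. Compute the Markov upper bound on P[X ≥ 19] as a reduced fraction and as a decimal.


μ = E[X] = 37/2, a = 19.
Markov: P[X ≥ 19] ≤ μ/a = (37/2)/19 = 37/38.
Numerically: ≈ 0.9737.
(Since a = 19 > μ = 18.5000, the bound 37/38 is < 1 and informative.)

P[X ≥ 19] ≤ 37/38 ≈ 0.9737.


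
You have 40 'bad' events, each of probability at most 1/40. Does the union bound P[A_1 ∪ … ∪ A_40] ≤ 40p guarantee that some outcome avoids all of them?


Union bound: P[∪_{i=1}^{40} A_i] ≤ Σ_i P[A_i] ≤ 40·p = 40·(1/40) = 1.
Numerically: 1 ≈ 1.000000.
Is 1 < 1? NO.
Since the bound 1 is ≥ 1, the union bound is uninformative here; it does NOT by itself certify existence.

40·p = 1 ≈ 1.000000; existence NOT certified by the union bound.


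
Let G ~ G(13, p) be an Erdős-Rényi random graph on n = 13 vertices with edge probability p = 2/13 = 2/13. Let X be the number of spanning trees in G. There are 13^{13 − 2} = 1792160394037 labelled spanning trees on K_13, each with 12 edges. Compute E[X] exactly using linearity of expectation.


K_13 has 13^{13 − 2} = 1792160394037 labelled spanning trees.
For each such spanning tree H, let X_H = 1 if all 12 edges of H are present in G. Then P[X_H = 1] = p^{12} = (2/13)^{12} = 4096/23298085122481.
Summing the indicators: E[X] = Σ_H E[X_H] = 1792160394037 · p^{12} = 1792160394037 · 4096/23298085122481 = 4096/13.
Numerically: E[X] ≈ 315.1.

E[X] = 1792160394037 · (2/13)^{12} = 4096/13 ≈ 315.1.


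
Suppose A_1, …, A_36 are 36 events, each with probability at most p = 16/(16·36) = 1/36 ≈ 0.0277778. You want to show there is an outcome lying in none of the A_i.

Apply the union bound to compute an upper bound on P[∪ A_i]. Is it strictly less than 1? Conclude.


Union bound: P[∪_{i=1}^{36} A_i] ≤ Σ_i P[A_i] ≤ 36·p = 36·(1/36) = 1.
Numerically: 1 ≈ 1.0000000.
Is 1 < 1? NO.
Since the bound 1 is ≥ 1, the union bound is uninformative here; it does NOT by itself certify existence.

36·p = 1 ≈ 1.0000000; existence NOT certified by the union bound.


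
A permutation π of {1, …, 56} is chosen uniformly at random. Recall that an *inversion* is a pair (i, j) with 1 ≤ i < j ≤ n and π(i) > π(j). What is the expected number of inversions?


Write X = Σ X_I over the C(56, 2) = 1540 pairs i < j, with X_I the indicator of one inversion.
There are 1540 indicators.
For each fixed pair i < j, the values π(i) and π(j) are two distinct elements of {1, …, 56} in uniformly random order; by symmetry P[π(i) > π(j)] = 1/2.
By linearity: E[X] = 1540 · (1/2) = C(56, 2) · (1/2) = 1540/2 = 770 ≈ 770.000000.

E[X] = 770 = 770.000000.


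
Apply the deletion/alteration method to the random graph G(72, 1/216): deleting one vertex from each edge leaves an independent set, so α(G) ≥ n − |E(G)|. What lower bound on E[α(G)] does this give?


E[|E(G)|] = C(72, 2)·p = 2556 · (1/216) = 71/6.
E[α(G)] ≥ n − E[|E(G)|] = 72 − 71/6 = 361/6.
Numerically: ≈ 60.16667.
(This is only a lower bound; the true E[α(G)] may be larger.)

E[α(G)] ≥ 361/6 ≈ 60.16667.


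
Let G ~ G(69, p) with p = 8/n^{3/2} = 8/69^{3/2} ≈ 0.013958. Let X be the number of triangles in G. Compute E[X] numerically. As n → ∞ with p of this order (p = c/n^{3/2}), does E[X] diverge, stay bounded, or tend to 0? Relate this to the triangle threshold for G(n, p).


Number of potential triangles: C(69, 3) = 52394.
Each occurs with probability p³ ≈ (0.013958)³ ≈ 2.7192495e-06.
By linearity: E[X] = C(69, 3)·p³ ≈ 52394 · 2.7192495e-06 ≈ 0.14247.
Since α = 3/2 > 1, p = c/n^{3/2} = o(1/n) is below the triangle threshold p ~ 1/n. Asymptotically E[X] ~ (c³/6)·n^{3(1−α)} = (8³/6)·n^{-1.5} → 0, so by Markov's inequality G has no triangles w.h.p.

E[X] ≈ 0.14247; in regime p = Θ(1/n^{3/2}) E[X] tends to 0 (below the triangle threshold p ~ 1/n).


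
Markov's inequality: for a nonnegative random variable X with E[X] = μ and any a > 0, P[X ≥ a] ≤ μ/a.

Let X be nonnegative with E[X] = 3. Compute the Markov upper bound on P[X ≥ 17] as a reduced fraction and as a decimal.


μ = E[X] = 3, a = 17.
Markov: P[X ≥ 17] ≤ μ/a = (3)/17 = 3/17.
Numerically: ≈ 0.1765.
(Since a = 17 > μ = 3.0000, the bound 3/17 is < 1 and informative.)

P[X ≥ 17] ≤ 3/17 ≈ 0.1765.


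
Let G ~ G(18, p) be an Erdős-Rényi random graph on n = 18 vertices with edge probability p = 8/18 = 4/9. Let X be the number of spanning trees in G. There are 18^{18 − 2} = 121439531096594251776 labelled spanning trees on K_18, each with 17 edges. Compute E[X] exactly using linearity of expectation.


K_18 has 18^{18 − 2} = 121439531096594251776 labelled spanning trees.
For each such spanning tree H, let X_H = 1 if all 17 edges of H are present in G. Then P[X_H = 1] = p^{17} = (4/9)^{17} = 17179869184/16677181699666569.
Summing the indicators: E[X] = Σ_H E[X_H] = 121439531096594251776 · p^{17} = 121439531096594251776 · 17179869184/16677181699666569 = 1125899906842624/9.
Numerically: E[X] ≈ 1.251e+14.

E[X] = 121439531096594251776 · (4/9)^{17} = 1125899906842624/9 ≈ 1.251e+14.


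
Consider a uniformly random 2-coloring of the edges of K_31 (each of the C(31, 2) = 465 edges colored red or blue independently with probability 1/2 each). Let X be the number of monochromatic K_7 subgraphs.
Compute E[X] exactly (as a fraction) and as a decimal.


Let X = Σ_S X_S over the C(31, 7) = 2629575 subsets S of size 7, where X_S = 1 if the K_7 on S is monochromatic.
For a fixed S, the K_7 on S has C(7, 2) = 21 edges. P[all 21 edges red] = (1/2)^21, and likewise for blue, so P[monochromatic] = 2·(1/2)^21 = 2^{1 − 21} = 1/1048576.
Summing: E[X] = C(31, 7) · 2^{1 − 21} = 2629575 · 1/1048576 = 2629575/1048576.
Numerically: E[X] ≈ 2.50776.

E[X] = C(31,7)·2^(1−C(7,2)) = 2629575/1048576 ≈ 2.50776.


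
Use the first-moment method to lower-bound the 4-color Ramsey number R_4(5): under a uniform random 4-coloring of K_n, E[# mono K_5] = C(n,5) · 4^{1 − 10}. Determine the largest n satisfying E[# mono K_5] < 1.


We need C(n, 5) · 4^{1 − 10} < 1, i.e. C(n, 5) < 4^{10 − 1} = 262144.
Check values of n near the boundary:
  n = 32: C(32, 5) = 201376; 201376 < 262144? YES
  n = 33: C(33, 5) = 237336; 237336 < 262144? YES
  n = 34: C(34, 5) = 278256; 278256 < 262144? NO
  n = 35: C(35, 5) = 324632; 324632 < 262144? NO
  n = 36: C(36, 5) = 376992; 376992 < 262144? NO
The largest n with C(n, 5) < 262144 is n = 33 (where E[X] = 29667/32768 ≈ 0.90536). Hence R_4(5) > 33, i.e. R_4(5) ≥ 34.

Largest n = 33; hence R_4(5) > 33.


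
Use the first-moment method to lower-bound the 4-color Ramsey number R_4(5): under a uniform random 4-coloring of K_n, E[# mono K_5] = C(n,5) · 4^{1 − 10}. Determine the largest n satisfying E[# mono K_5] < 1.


We need C(n, 5) · 4^{1 − 10} < 1, i.e. C(n, 5) < 4^{10 − 1} = 262144.
Check values of n near the boundary:
  n = 32: C(32, 5) = 201376; 201376 < 262144? YES
  n = 33: C(33, 5) = 237336; 237336 < 262144? YES
  n = 34: C(34, 5) = 278256; 278256 < 262144? NO
The largest n with C(n, 5) < 262144 is n = 33 (where E[X] = 29667/32768 ≈ 0.90536). Hence R_4(5) > 33, i.e. R_4(5) ≥ 34.

Largest n = 33; hence R_4(5) > 33.


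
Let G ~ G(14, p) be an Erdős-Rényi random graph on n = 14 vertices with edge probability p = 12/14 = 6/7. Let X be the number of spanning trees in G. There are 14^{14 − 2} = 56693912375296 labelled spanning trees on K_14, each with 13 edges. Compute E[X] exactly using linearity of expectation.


K_14 has 14^{14 − 2} = 56693912375296 labelled spanning trees.
For each such spanning tree H, let X_H = 1 if all 13 edges of H are present in G. Then P[X_H = 1] = p^{13} = (6/7)^{13} = 13060694016/96889010407.
By linearity: E[X] = Σ_H E[X_H] = 56693912375296 · p^{13} = 56693912375296 · 13060694016/96889010407 = 53496602689536/7.
Numerically: E[X] ≈ 7.64e+12.

E[X] = 56693912375296 · (6/7)^{13} = 53496602689536/7 ≈ 7.64e+12.


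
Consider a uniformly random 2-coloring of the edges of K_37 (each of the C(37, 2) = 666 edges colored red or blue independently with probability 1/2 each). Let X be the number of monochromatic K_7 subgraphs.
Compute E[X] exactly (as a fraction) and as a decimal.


Let X = Σ_S X_S over the C(37, 7) = 10295472 subsets S of size 7, where X_S = 1 if the K_7 on S is monochromatic.
For a fixed S, the K_7 on S has C(7, 2) = 21 edges. P[all 21 edges red] = (1/2)^21, and likewise for blue, so P[monochromatic] = 2·(1/2)^21 = 2^{1 − 21} = 1/1048576.
By linearity: E[X] = C(37, 7) · 2^{1 − 21} = 10295472 · 1/1048576 = 643467/65536.
Numerically: E[X] ≈ 9.8185.

E[X] = C(37,7)·2^(1−C(7,2)) = 643467/65536 ≈ 9.8185.


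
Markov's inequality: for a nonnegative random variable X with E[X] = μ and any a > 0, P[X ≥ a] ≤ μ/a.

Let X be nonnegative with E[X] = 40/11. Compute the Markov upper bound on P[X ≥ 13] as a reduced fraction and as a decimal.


μ = E[X] = 40/11, a = 13.
Markov: P[X ≥ 13] ≤ μ/a = (40/11)/13 = 40/143.
Numerically: ≈ 0.279720.
(Since a = 13 > μ = 3.636364, the bound 40/143 is < 1 and informative.)

P[X ≥ 13] ≤ 40/143 ≈ 0.279720.


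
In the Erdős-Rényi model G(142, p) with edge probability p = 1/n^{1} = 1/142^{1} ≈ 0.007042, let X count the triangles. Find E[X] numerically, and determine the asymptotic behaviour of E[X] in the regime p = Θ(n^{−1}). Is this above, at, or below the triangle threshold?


Number of potential triangles: C(142, 3) = 467180.
Each occurs with probability p³ ≈ (0.007042)³ ≈ 3.492488e-07.
By linearity: E[X] = C(142, 3)·p³ ≈ 467180 · 3.492488e-07 ≈ 0.1632.
Here α = 1, so p = 1/n is exactly at the triangle threshold p ~ 1/n. Asymptotically E[X] → c³/6 = 1³/6 = 1/6 ≈ 0.1667, a bounded constant. In this regime the triangle count is asymptotically Poisson(c³/6).

E[X] ≈ 0.1632; in regime p = Θ(1/n^{1}) E[X] stays bounded (at the triangle threshold p ~ 1/n).


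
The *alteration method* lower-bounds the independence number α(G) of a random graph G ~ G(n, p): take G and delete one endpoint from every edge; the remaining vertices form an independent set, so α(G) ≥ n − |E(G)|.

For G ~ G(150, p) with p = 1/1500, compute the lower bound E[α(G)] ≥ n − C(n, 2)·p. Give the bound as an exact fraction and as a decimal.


E[|E(G)|] = C(150, 2)·p = 11175 · (1/1500) = 149/20.
E[α(G)] ≥ n − E[|E(G)|] = 150 − 149/20 = 2851/20.
Numerically: ≈ 142.550.
(This is only a lower bound; the true E[α(G)] may be larger.)

E[α(G)] ≥ 2851/20 ≈ 142.550.


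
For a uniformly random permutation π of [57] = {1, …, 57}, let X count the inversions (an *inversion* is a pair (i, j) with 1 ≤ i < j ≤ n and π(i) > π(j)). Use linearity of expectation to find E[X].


Write X = Σ X_I over the C(57, 2) = 1596 pairs i < j, with X_I the indicator of one inversion.
There are 1596 indicators.
For each fixed pair i < j, the values π(i) and π(j) are two distinct elements of {1, …, 57} in uniformly random order; by symmetry P[π(i) > π(j)] = 1/2.
By linearity: E[X] = 1596 · (1/2) = C(57, 2) · (1/2) = 1596/2 = 798 ≈ 798.00000.

E[X] = 798 = 798.00000.


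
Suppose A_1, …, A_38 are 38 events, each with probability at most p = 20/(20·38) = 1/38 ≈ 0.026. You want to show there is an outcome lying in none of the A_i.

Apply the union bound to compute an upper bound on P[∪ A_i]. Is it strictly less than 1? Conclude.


Union bound: P[∪_{i=1}^{38} A_i] ≤ Σ_i P[A_i] ≤ 38·p = 38·(1/38) = 1.
Numerically: 1 ≈ 1.000.
Is 1 < 1? NO.
Since the bound 1 is ≥ 1, the union bound is uninformative here; it does NOT by itself certify existence.

38·p = 1 ≈ 1.000; existence NOT certified by the union bound.


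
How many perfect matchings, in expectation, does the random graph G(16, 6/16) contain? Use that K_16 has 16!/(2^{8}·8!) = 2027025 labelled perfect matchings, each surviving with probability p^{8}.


K_16 has 16!/(2^{8}·8!) = 2027025 labelled perfect matchings.
For each such perfect matching H, let X_H = 1 if all 8 edges of H are present in G. Then P[X_H = 1] = p^{8} = (3/8)^{8} = 6561/16777216.
By linearity of expectation: E[X] = Σ_H E[X_H] = 2027025 · p^{8} = 2027025 · 6561/16777216 = 13299311025/16777216.
Numerically: E[X] ≈ 793.

E[X] = 2027025 · (3/8)^{8} = 13299311025/16777216 ≈ 793.


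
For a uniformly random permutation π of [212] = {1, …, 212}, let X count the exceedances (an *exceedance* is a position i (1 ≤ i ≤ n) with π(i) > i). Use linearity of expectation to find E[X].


Write X = Σ_{i=1}^{212} X_i, where X_i = 1_{π(i) > i}.
For each fixed i, π(i) is uniform over {1, …, 212} (marginal of a uniform permutation), so P[π(i) > i] = (n − i)/n. Summing: Σ_{i=1}^{212} (n − i)/n = (0 + 1 + … + 211)/212 = 212(212 − 1)/(2·212) = (212 − 1)/2.
Hence E[X] = Σ_{i=1}^{212} (212 − i)/212 = 211/2 ≈ 105.5000.

E[X] = 211/2 = 105.5000.


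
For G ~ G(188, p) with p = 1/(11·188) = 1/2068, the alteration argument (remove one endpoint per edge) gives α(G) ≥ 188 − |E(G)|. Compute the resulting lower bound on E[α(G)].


E[|E(G)|] = C(188, 2)·p = 17578 · (1/2068) = 17/2.
E[α(G)] ≥ n − E[|E(G)|] = 188 − 17/2 = 359/2.
Numerically: ≈ 179.500000.
(This is only a lower bound; the true E[α(G)] may be larger.)

E[α(G)] ≥ 359/2 ≈ 179.500000.


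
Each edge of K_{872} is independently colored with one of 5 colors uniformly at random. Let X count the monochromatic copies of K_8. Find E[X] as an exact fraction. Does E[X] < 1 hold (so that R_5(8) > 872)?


E[X] = C(872, 8) · 5^{1 − 28} = 8028343903111291045 · 5^{−27} = 8028343903111291045/7450580596923828125.
As a reduced fraction: E[X] = 1605668780622258209/1490116119384765625 ≈ 1.078.
Is E[X] < 1? NO.
Since E[X] ≥ 1, the first-moment bound is inconclusive at n = 872; it does NOT by itself certify R_5(8) > 872.

E[X] = 1605668780622258209/1490116119384765625 ≈ 1.078; E[X] ≥ 1; first-moment method inconclusive here.


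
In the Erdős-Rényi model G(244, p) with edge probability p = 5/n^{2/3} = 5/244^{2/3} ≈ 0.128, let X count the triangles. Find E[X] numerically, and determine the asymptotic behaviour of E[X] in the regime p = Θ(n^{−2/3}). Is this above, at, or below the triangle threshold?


Number of potential triangles: C(244, 3) = 2391444.
Each occurs with probability p³ ≈ (0.128)³ ≈ 2.099570e-03.
By linearity: E[X] = C(244, 3)·p³ ≈ 2391444 · 2.099570e-03 ≈ 5021.0041.
Since α = 2/3 < 1, p = c/n^{2/3} ≫ 1/n is above the triangle threshold p ~ 1/n. Asymptotically E[X] ~ (c³/6)·n^{3(1−α)} = (5³/6)·n^{1} → ∞; triangles are abundant w.h.p.

E[X] ≈ 5021.0041; in regime p = Θ(1/n^{2/3}) E[X] diverges (above the triangle threshold p ~ 1/n).


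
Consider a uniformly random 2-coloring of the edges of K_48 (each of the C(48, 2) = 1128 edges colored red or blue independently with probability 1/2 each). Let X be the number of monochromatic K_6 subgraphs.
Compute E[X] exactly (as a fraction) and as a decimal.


Let X = Σ_S X_S over the C(48, 6) = 12271512 subsets S of size 6, where X_S = 1 if the K_6 on S is monochromatic.
For a fixed S, the K_6 on S has C(6, 2) = 15 edges. P[all 15 edges red] = (1/2)^15, and likewise for blue, so P[monochromatic] = 2·(1/2)^15 = 2^{1 − 15} = 1/16384.
Summing: E[X] = C(48, 6) · 2^{1 − 15} = 12271512 · 1/16384 = 1533939/2048.
Numerically: E[X] ≈ 748.9937.

E[X] = C(48,6)·2^(1−C(6,2)) = 1533939/2048 ≈ 748.9937.


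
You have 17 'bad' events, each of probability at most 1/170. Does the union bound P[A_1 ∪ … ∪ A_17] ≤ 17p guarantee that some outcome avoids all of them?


Union bound: P[∪_{i=1}^{17} A_i] ≤ Σ_i P[A_i] ≤ 17·p = 17·(1/170) = 1/10.
Numerically: 1/10 ≈ 0.10000.
Is 1/10 < 1? YES.
Since P[∪ A_i] ≤ 1/10 < 1, the complement has P[∩ A_i^c] ≥ 1 − 1/10 = 9/10 > 0, so some outcome avoids every A_i.

17·p = 1/10 ≈ 0.10000; existence CERTIFIED by the union bound.


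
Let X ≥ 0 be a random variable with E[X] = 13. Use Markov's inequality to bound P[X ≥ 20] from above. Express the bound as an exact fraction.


μ = E[X] = 13, a = 20.
Markov: P[X ≥ 20] ≤ μ/a = (13)/20 = 13/20.
Numerically: ≈ 0.650000.
(Since a = 20 > μ = 13.000000, the bound 13/20 is < 1 and informative.)

P[X ≥ 20] ≤ 13/20 ≈ 0.650000.


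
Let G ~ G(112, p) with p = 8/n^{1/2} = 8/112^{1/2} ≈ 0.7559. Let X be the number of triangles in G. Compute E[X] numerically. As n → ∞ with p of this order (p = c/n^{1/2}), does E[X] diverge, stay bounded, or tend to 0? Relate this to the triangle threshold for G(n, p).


Number of potential triangles: C(112, 3) = 227920.
Each occurs with probability p³ ≈ (0.7559)³ ≈ 4.319594e-01.
By linearity: E[X] = C(112, 3)·p³ ≈ 227920 · 4.319594e-01 ≈ 98452.1859.
Since α = 1/2 < 1, p = c/n^{1/2} ≫ 1/n is above the triangle threshold p ~ 1/n. Asymptotically E[X] ~ (c³/6)·n^{3(1−α)} = (8³/6)·n^{1.5} → ∞; triangles are abundant w.h.p.

E[X] ≈ 98452.1859; in regime p = Θ(1/n^{1/2}) E[X] diverges (above the triangle threshold p ~ 1/n).


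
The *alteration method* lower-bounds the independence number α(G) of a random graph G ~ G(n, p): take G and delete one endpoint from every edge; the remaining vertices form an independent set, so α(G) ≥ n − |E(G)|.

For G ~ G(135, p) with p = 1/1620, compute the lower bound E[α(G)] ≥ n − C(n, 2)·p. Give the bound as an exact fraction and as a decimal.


E[|E(G)|] = C(135, 2)·p = 9045 · (1/1620) = 67/12.
E[α(G)] ≥ n − E[|E(G)|] = 135 − 67/12 = 1553/12.
Numerically: ≈ 129.4167.
(This is only a lower bound; the true E[α(G)] may be larger.)

E[α(G)] ≥ 1553/12 ≈ 129.4167.


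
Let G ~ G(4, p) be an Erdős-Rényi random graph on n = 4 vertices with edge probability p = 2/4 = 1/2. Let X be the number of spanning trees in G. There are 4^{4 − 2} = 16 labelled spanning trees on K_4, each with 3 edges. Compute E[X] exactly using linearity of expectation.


K_4 has 4^{4 − 2} = 16 labelled spanning trees.
For each such spanning tree H, let X_H = 1 if all 3 edges of H are present in G. Then P[X_H = 1] = p^{3} = (1/2)^{3} = 1/8.
By linearity of expectation: E[X] = Σ_H E[X_H] = 16 · p^{3} = 16 · 1/8 = 2.
Numerically: E[X] ≈ 2.

E[X] = 16 · (1/2)^{3} = 2 ≈ 2.
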